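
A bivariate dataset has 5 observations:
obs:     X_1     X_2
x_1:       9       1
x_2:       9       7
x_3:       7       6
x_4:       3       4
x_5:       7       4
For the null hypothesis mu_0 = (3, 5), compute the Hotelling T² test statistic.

Step 1 — sample mean vector:
  mean(X_1) = (9 + 9 + 7 + 3 + 7) / 5 = 35/5 = 7
  mean(X_2) = (1 + 7 + 6 + 4 + 4) / 5 = 22/5 = 4.4
  x̄ = (7, 4.4),  deviation x̄ - mu_0 = (7, 4.4) - (3, 5) = (4, -0.6).

Step 2 — sample covariance matrix, S[i,j] = (1/(n-1)) · Σ_k (x_{k,i} - mean_i) · (x_{k,j} - mean_j), divisor n-1 = 4:
  S[X_1,X_1] = ((2)·(2) + (2)·(2) + (0)·(0) + (-4)·(-4) + (0)·(0)) / 4 = 24/4 = 6
  S[X_1,X_2] = ((2)·(-3.4) + (2)·(2.6) + (0)·(1.6) + (-4)·(-0.4) + (0)·(-0.4)) / 4 = 0/4 = 0
  S[X_2,X_2] = ((-3.4)·(-3.4) + (2.6)·(2.6) + (1.6)·(1.6) + (-0.4)·(-0.4) + (-0.4)·(-0.4)) / 4 = 21.2/4 = 5.3
  S = [[6, 0],
 [0, 5.3]].

Step 3 — invert S. det(S) = 6·5.3 - (0)² = 31.8.
  S^{-1} = (1/det) · [[d, -b], [-b, a]] = [[0.1667, 0],
 [0, 0.1887]].

Step 4 — quadratic form (x̄ - mu_0)^T · S^{-1} · (x̄ - mu_0):
  S^{-1} · (x̄ - mu_0) = (0.6667, -0.1132),
  (x̄ - mu_0)^T · [...] = (4)·(0.6667) + (-0.6)·(-0.1132) = 2.7346.

Step 5 — scale by n: T² = 5 · 2.7346 = 13.673.

T² ≈ 13.673


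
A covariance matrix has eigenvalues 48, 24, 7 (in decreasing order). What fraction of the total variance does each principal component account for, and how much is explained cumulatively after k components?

Step 1 — total variance = trace(Sigma) = Σ λ_i = 48 + 24 + 7 = 79.

Step 2 — fraction explained by component i = λ_i / Σ λ:
  PC1: 48/79 = 0.6076
  PC2: 24/79 = 0.3038
  PC3: 7/79 = 0.0886

Step 3 — cumulative fraction after k components = (λ_1 + ... + λ_k) / Σ λ:
  k = 1: 48/79 = 0.6076
  k = 2: (48 + 24)/79 = 72/79 = 0.9114
  k = 3: (48 + 24 + 7)/79 = 79/79 = 1

Summary (fraction, with percent):

explained: PC1 0.6076 (60.76%), PC2 0.3038 (30.38%), PC3 0.0886 (8.86%);  cumulative: 0.6076, 0.9114, 1


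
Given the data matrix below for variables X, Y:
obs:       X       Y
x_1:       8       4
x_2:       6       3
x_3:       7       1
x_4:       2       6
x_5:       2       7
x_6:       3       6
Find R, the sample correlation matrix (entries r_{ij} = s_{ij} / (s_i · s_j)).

Step 1 — column means:
  mean(X) = (8 + 6 + 7 + 2 + 2 + 3) / 6 = 28/6 = 4.6667
  mean(Y) = (4 + 3 + 1 + 6 + 7 + 6) / 6 = 27/6 = 4.5

Step 2 — sample variances and covariances s[i,j] = (1/(n-1)) · Σ_k (x_{k,i} - mean_i) · (x_{k,j} - mean_j), with n-1 = 5:
  s[X,X] = ((3.3333)·(3.3333) + (1.3333)·(1.3333) + (2.3333)·(2.3333) + (-2.6667)·(-2.6667) + (-2.6667)·(-2.6667) + (-1.6667)·(-1.6667)) / 5 = 35.3333/5 = 7.0667
  s[X,Y] = ((3.3333)·(-0.5) + (1.3333)·(-1.5) + (2.3333)·(-3.5) + (-2.6667)·(1.5) + (-2.6667)·(2.5) + (-1.6667)·(1.5)) / 5 = -25/5 = -5
  s[Y,Y] = ((-0.5)·(-0.5) + (-1.5)·(-1.5) + (-3.5)·(-3.5) + (1.5)·(1.5) + (2.5)·(2.5) + (1.5)·(1.5)) / 5 = 25.5/5 = 5.1
  Sample standard deviations s_i = √(s[i,i]):
  s(X) = √(7.0667) = 2.6583
  s(Y) = √(5.1) = 2.2583

Step 3 — r_{ij} = s_{ij} / (s_i · s_j):
  r[X,X] = 1 (diagonal).
  r[X,Y] = -5 / (2.6583 · 2.2583) = -5 / 6.0033 = -0.8329
  r[Y,Y] = 1 (diagonal).

R is symmetric with unit diagonal. Assembling:

R = [[1, -0.8329],
 [-0.8329, 1]]


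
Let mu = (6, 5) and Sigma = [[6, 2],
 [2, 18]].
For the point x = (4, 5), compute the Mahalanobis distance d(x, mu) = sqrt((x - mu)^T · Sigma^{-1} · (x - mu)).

Step 1 — centre the observation: (x - mu) = (-2, 0).

Step 2 — invert Sigma. det(Sigma) = 6·18 - (2)² = 104.
  Sigma^{-1} = (1/det) · [[d, -b], [-b, a]] = [[0.1731, -0.0192],
 [-0.0192, 0.0577]].

Step 3 — form the quadratic (x - mu)^T · Sigma^{-1} · (x - mu):
  Sigma^{-1} · (x - mu) = (-0.3462, 0.0385).
  (x - mu)^T · [Sigma^{-1} · (x - mu)] = (-2)·(-0.3462) + (0)·(0.0385) = 0.6923.

Step 4 — take square root: d = √(0.6923) ≈ 0.8321.

d(x, mu) = √(0.6923) ≈ 0.8321


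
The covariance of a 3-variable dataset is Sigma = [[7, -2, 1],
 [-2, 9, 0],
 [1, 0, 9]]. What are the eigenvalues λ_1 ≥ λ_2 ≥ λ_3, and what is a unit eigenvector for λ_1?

Step 1 — characteristic polynomial p(λ) = det(λI - Sigma) = λ³ - tr·λ² + c_1·λ - det, where tr = trace, c_1 = sum of the principal 2×2 minors, det = det(Sigma):
  tr = 7 + 9 + 9 = 25,
  c_1 = (7·9 - (-2)²) + (7·9 - (1)²) + (9·9 - (0)²) = 59 + 62 + 81 = 202,
  det = 7·(9·9 - (0)²) - (-2)·((-2)·9 - (0)·(1)) + (1)·((-2)·(0) - 9·(1)) = 7·(81) - (-2)·(-18) + (1)·(-9) = 522.
  So p(λ) = λ³ - 25λ² + 202λ - 522.
Step 2 — look for an integer root (rational root theorem: any rational root is an integer divisor of 522). Testing λ = 9:
  p(9) = 729 - 2025 + 1818 - 522 = 0  ✓
  Dividing out (λ - 9): p(λ) = (λ - 9)(λ² - 16λ + 58).
Step 3 — remaining eigenvalues from the quadratic λ² - 16λ + 58 = 0:
  Δ = 16² - 4·58 = 256 - 232 = 24,  λ = (16 ± √24)/2 = (16 ± 4.899)/2 ≈ 10.4495 or 5.5505.
  Sorted: λ_1 = 10.4495,  λ_2 = 9,  λ_3 = 5.5505  (check: sum = 25 = tr ✓).

Step 4 — unit eigenvector for λ_1 ≈ 10.4495: v spans the null space of (Sigma - λ_1 I), whose rows are
  r_1 = (-3.4495, -2, 1),  r_2 = (-2, -1.4495, 0),  r_3 = (1, 0, -1.4495).
  v is orthogonal to every row, so take v ∝ r_1 × r_2 = ((-2)·(0) - (1)·(-1.4495), (1)·(-2) - (-3.4495)·(0), (-3.4495)·(-1.4495) - (-2)·(-2)) ≈ (1.4495, -2, 1).
  Let u = (1.4495, -2, 1).
  ||u|| = √((1.4495)² + (-2)² + (1)²) = √(7.101) ≈ 2.6648,  v_1 = u/||u|| ≈ (0.5439, -0.7505, 0.3753) (||v_1|| = 1).

λ_1 = 10.4495,  λ_2 = 9,  λ_3 = 5.5505;  v_1 ≈ (0.5439, -0.7505, 0.3753)


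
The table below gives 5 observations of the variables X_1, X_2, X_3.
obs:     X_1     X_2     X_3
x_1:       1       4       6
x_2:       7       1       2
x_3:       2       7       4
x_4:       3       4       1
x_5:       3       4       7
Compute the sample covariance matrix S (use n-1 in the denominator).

Step 1 — column means:
  mean(X_1) = (1 + 7 + 2 + 3 + 3) / 5 = 16/5 = 3.2
  mean(X_2) = (4 + 1 + 7 + 4 + 4) / 5 = 20/5 = 4
  mean(X_3) = (6 + 2 + 4 + 1 + 7) / 5 = 20/5 = 4

Step 2 — sample covariance S[i,j] = (1/(n-1)) · Σ_k (x_{k,i} - mean_i) · (x_{k,j} - mean_j), with n-1 = 4.
  S[X_1,X_1] = ((-2.2)·(-2.2) + (3.8)·(3.8) + (-1.2)·(-1.2) + (-0.2)·(-0.2) + (-0.2)·(-0.2)) / 4 = 20.8/4 = 5.2
  S[X_1,X_2] = ((-2.2)·(0) + (3.8)·(-3) + (-1.2)·(3) + (-0.2)·(0) + (-0.2)·(0)) / 4 = -15/4 = -3.75
  S[X_1,X_3] = ((-2.2)·(2) + (3.8)·(-2) + (-1.2)·(0) + (-0.2)·(-3) + (-0.2)·(3)) / 4 = -12/4 = -3
  S[X_2,X_2] = ((0)·(0) + (-3)·(-3) + (3)·(3) + (0)·(0) + (0)·(0)) / 4 = 18/4 = 4.5
  S[X_2,X_3] = ((0)·(2) + (-3)·(-2) + (3)·(0) + (0)·(-3) + (0)·(3)) / 4 = 6/4 = 1.5
  S[X_3,X_3] = ((2)·(2) + (-2)·(-2) + (0)·(0) + (-3)·(-3) + (3)·(3)) / 4 = 26/4 = 6.5

S is symmetric (S[j,i] = S[i,j]). Assembling:

S = [[5.2, -3.75, -3],
 [-3.75, 4.5, 1.5],
 [-3, 1.5, 6.5]]


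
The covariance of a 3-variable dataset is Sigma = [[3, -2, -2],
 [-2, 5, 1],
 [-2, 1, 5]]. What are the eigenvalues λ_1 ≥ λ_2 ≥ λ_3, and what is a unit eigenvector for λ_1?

Step 1 — characteristic polynomial p(λ) = det(λI - Sigma) = λ³ - tr·λ² + c_1·λ - det, where tr = trace, c_1 = sum of the principal 2×2 minors, det = det(Sigma):
  tr = 3 + 5 + 5 = 13,
  c_1 = (3·5 - (-2)²) + (3·5 - (-2)²) + (5·5 - (1)²) = 11 + 11 + 24 = 46,
  det = 3·(5·5 - (1)²) - (-2)·((-2)·5 - (1)·(-2)) + (-2)·((-2)·(1) - 5·(-2)) = 3·(24) - (-2)·(-8) + (-2)·(8) = 40.
  So p(λ) = λ³ - 13λ² + 46λ - 40.
Step 2 — look for an integer root (rational root theorem: any rational root is an integer divisor of 40). Testing λ = 4:
  p(4) = 64 - 208 + 184 - 40 = 0  ✓
  Dividing out (λ - 4): p(λ) = (λ - 4)(λ² - 9λ + 10).
Step 3 — remaining eigenvalues from the quadratic λ² - 9λ + 10 = 0:
  Δ = 9² - 4·10 = 81 - 40 = 41,  λ = (9 ± √41)/2 = (9 ± 6.4031)/2 ≈ 7.7016 or 1.2984.
  Sorted: λ_1 = 7.7016,  λ_2 = 4,  λ_3 = 1.2984  (check: sum = 13 = tr ✓).

Step 4 — unit eigenvector for λ_1 ≈ 7.7016: v spans the null space of (Sigma - λ_1 I), whose rows are
  r_1 = (-4.7016, -2, -2),  r_2 = (-2, -2.7016, 1),  r_3 = (-2, 1, -2.7016).
  v is orthogonal to every row, so take v ∝ r_1 × r_2 = ((-2)·(1) - (-2)·(-2.7016), (-2)·(-2) - (-4.7016)·(1), (-4.7016)·(-2.7016) - (-2)·(-2)) ≈ (-7.4031, 8.7016, 8.7016).
  Rescale (multiply by -1 so the first nonzero entry is positive): u = (7.4031, -8.7016, -8.7016).
  ||u|| = √((7.4031)² + (-8.7016)² + (-8.7016)²) = √(206.2406) ≈ 14.3611,  v_1 = u/||u|| ≈ (0.5155, -0.6059, -0.6059) (||v_1|| = 1).

λ_1 = 7.7016,  λ_2 = 4,  λ_3 = 1.2984;  v_1 ≈ (0.5155, -0.6059, -0.6059)


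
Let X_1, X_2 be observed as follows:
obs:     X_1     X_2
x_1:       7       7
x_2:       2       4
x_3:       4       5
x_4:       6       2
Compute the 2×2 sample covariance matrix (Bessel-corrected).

Step 1 — column means:
  mean(X_1) = (7 + 2 + 4 + 6) / 4 = 19/4 = 4.75
  mean(X_2) = (7 + 4 + 5 + 2) / 4 = 18/4 = 4.5

Step 2 — sample covariance S[i,j] = (1/(n-1)) · Σ_k (x_{k,i} - mean_i) · (x_{k,j} - mean_j), with n-1 = 3.
  S[X_1,X_1] = ((2.25)·(2.25) + (-2.75)·(-2.75) + (-0.75)·(-0.75) + (1.25)·(1.25)) / 3 = 14.75/3 = 4.9167
  S[X_1,X_2] = ((2.25)·(2.5) + (-2.75)·(-0.5) + (-0.75)·(0.5) + (1.25)·(-2.5)) / 3 = 3.5/3 = 1.1667
  S[X_2,X_2] = ((2.5)·(2.5) + (-0.5)·(-0.5) + (0.5)·(0.5) + (-2.5)·(-2.5)) / 3 = 13/3 = 4.3333

S is symmetric (S[j,i] = S[i,j]). Assembling:

S = [[4.9167, 1.1667],
 [1.1667, 4.3333]]


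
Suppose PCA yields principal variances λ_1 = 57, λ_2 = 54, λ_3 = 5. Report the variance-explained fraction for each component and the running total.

Step 1 — total variance = trace(Sigma) = Σ λ_i = 57 + 54 + 5 = 116.

Step 2 — fraction explained by component i = λ_i / Σ λ:
  PC1: 57/116 = 0.4914
  PC2: 54/116 = 0.4655
  PC3: 5/116 = 0.0431

Step 3 — cumulative fraction after k components = (λ_1 + ... + λ_k) / Σ λ:
  k = 1: 57/116 = 0.4914
  k = 2: (57 + 54)/116 = 111/116 = 0.9569
  k = 3: (57 + 54 + 5)/116 = 116/116 = 1

Summary (fraction, with percent):

explained: PC1 0.4914 (49.14%), PC2 0.4655 (46.55%), PC3 0.0431 (4.31%);  cumulative: 0.4914, 0.9569, 1


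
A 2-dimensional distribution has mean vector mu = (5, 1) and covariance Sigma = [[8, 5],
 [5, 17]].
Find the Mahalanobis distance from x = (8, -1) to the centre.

Step 1 — centre the observation: (x - mu) = (3, -2).

Step 2 — invert Sigma. det(Sigma) = 8·17 - (5)² = 111.
  Sigma^{-1} = (1/det) · [[d, -b], [-b, a]] = [[0.1532, -0.045],
 [-0.045, 0.0721]].

Step 3 — form the quadratic (x - mu)^T · Sigma^{-1} · (x - mu):
  Sigma^{-1} · (x - mu) = (0.5495, -0.2793).
  (x - mu)^T · [Sigma^{-1} · (x - mu)] = (3)·(0.5495) + (-2)·(-0.2793) = 2.2072.

Step 4 — take square root: d = √(2.2072) ≈ 1.4857.

d(x, mu) = √(2.2072) ≈ 1.4857


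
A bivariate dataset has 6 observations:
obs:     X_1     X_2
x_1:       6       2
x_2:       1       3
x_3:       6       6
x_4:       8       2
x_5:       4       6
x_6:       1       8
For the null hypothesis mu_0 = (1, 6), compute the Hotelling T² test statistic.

Step 1 — sample mean vector:
  mean(X_1) = (6 + 1 + 6 + 8 + 4 + 1) / 6 = 26/6 = 4.3333
  mean(X_2) = (2 + 3 + 6 + 2 + 6 + 8) / 6 = 27/6 = 4.5
  x̄ = (4.3333, 4.5),  deviation x̄ - mu_0 = (4.3333, 4.5) - (1, 6) = (3.3333, -1.5).

Step 2 — sample covariance matrix, S[i,j] = (1/(n-1)) · Σ_k (x_{k,i} - mean_i) · (x_{k,j} - mean_j), divisor n-1 = 5:
  S[X_1,X_1] = ((1.6667)·(1.6667) + (-3.3333)·(-3.3333) + (1.6667)·(1.6667) + (3.6667)·(3.6667) + (-0.3333)·(-0.3333) + (-3.3333)·(-3.3333)) / 5 = 41.3333/5 = 8.2667
  S[X_1,X_2] = ((1.6667)·(-2.5) + (-3.3333)·(-1.5) + (1.6667)·(1.5) + (3.6667)·(-2.5) + (-0.3333)·(1.5) + (-3.3333)·(3.5)) / 5 = -18/5 = -3.6
  S[X_2,X_2] = ((-2.5)·(-2.5) + (-1.5)·(-1.5) + (1.5)·(1.5) + (-2.5)·(-2.5) + (1.5)·(1.5) + (3.5)·(3.5)) / 5 = 31.5/5 = 6.3
  S = [[8.2667, -3.6],
 [-3.6, 6.3]].

Step 3 — invert S. det(S) = 8.2667·6.3 - (-3.6)² = 39.12.
  S^{-1} = (1/det) · [[d, -b], [-b, a]] = [[0.161, 0.092],
 [0.092, 0.2113]].

Step 4 — quadratic form (x̄ - mu_0)^T · S^{-1} · (x̄ - mu_0):
  S^{-1} · (x̄ - mu_0) = (0.3988, -0.0102),
  (x̄ - mu_0)^T · [...] = (3.3333)·(0.3988) + (-1.5)·(-0.0102) = 1.3446.

Step 5 — scale by n: T² = 6 · 1.3446 = 8.0675.

T² ≈ 8.0675


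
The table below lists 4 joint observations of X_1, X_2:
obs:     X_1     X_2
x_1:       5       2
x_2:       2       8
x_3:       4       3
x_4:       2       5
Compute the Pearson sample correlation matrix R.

Step 1 — column means:
  mean(X_1) = (5 + 2 + 4 + 2) / 4 = 13/4 = 3.25
  mean(X_2) = (2 + 8 + 3 + 5) / 4 = 18/4 = 4.5

Step 2 — sample variances and covariances s[i,j] = (1/(n-1)) · Σ_k (x_{k,i} - mean_i) · (x_{k,j} - mean_j), with n-1 = 3:
  s[X_1,X_1] = ((1.75)·(1.75) + (-1.25)·(-1.25) + (0.75)·(0.75) + (-1.25)·(-1.25)) / 3 = 6.75/3 = 2.25
  s[X_1,X_2] = ((1.75)·(-2.5) + (-1.25)·(3.5) + (0.75)·(-1.5) + (-1.25)·(0.5)) / 3 = -10.5/3 = -3.5
  s[X_2,X_2] = ((-2.5)·(-2.5) + (3.5)·(3.5) + (-1.5)·(-1.5) + (0.5)·(0.5)) / 3 = 21/3 = 7
  Sample standard deviations s_i = √(s[i,i]):
  s(X_1) = √(2.25) = 1.5
  s(X_2) = √(7) = 2.6458

Step 3 — r_{ij} = s_{ij} / (s_i · s_j):
  r[X_1,X_1] = 1 (diagonal).
  r[X_1,X_2] = -3.5 / (1.5 · 2.6458) = -3.5 / 3.9686 = -0.8819
  r[X_2,X_2] = 1 (diagonal).

R is symmetric with unit diagonal. Assembling:

R = [[1, -0.8819],
 [-0.8819, 1]]


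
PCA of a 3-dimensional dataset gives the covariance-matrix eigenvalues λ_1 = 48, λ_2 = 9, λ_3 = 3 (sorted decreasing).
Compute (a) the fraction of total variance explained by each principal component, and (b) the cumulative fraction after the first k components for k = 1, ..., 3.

Step 1 — total variance = trace(Sigma) = Σ λ_i = 48 + 9 + 3 = 60.

Step 2 — fraction explained by component i = λ_i / Σ λ:
  PC1: 48/60 = 0.8
  PC2: 9/60 = 0.15
  PC3: 3/60 = 0.05

Step 3 — cumulative fraction after k components = (λ_1 + ... + λ_k) / Σ λ:
  k = 1: 48/60 = 0.8
  k = 2: (48 + 9)/60 = 57/60 = 0.95
  k = 3: (48 + 9 + 3)/60 = 60/60 = 1

Summary (fraction, with percent):

explained: PC1 0.8 (80%), PC2 0.15 (15%), PC3 0.05 (5%);  cumulative: 0.8, 0.95, 1


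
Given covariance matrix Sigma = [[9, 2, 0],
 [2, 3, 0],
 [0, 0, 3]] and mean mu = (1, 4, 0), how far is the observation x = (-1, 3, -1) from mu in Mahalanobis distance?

Step 1 — centre the observation: (x - mu) = (-2, -1, -1).

Step 2 — invert Sigma (cofactor / det for 3×3, or solve directly):
  Sigma^{-1} = [[0.1304, -0.087, 0],
 [-0.087, 0.3913, 0],
 [0, 0, 0.3333]].

Step 3 — form the quadratic (x - mu)^T · Sigma^{-1} · (x - mu):
  Sigma^{-1} · (x - mu) = (-0.1739, -0.2174, -0.3333).
  (x - mu)^T · [Sigma^{-1} · (x - mu)] = (-2)·(-0.1739) + (-1)·(-0.2174) + (-1)·(-0.3333) = 0.8986.

Step 4 — take square root: d = √(0.8986) ≈ 0.9479.

d(x, mu) = √(0.8986) ≈ 0.9479


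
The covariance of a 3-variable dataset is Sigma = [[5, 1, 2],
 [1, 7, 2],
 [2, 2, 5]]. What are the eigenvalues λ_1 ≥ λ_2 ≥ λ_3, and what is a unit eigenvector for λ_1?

Step 1 — characteristic polynomial p(λ) = det(λI - Sigma) = λ³ - tr·λ² + c_1·λ - det, where tr = trace, c_1 = sum of the principal 2×2 minors, det = det(Sigma):
  tr = 5 + 7 + 5 = 17,
  c_1 = (5·7 - (1)²) + (5·5 - (2)²) + (7·5 - (2)²) = 34 + 21 + 31 = 86,
  det = 5·(7·5 - (2)²) - (1)·((1)·5 - (2)·(2)) + (2)·((1)·(2) - 7·(2)) = 5·(31) - (1)·(1) + (2)·(-12) = 130.
  So p(λ) = λ³ - 17λ² + 86λ - 130.
Step 2 — look for an integer root (rational root theorem: any rational root is an integer divisor of 130). Testing λ = 5:
  p(5) = 125 - 425 + 430 - 130 = 0  ✓
  Dividing out (λ - 5): p(λ) = (λ - 5)(λ² - 12λ + 26).
Step 3 — remaining eigenvalues from the quadratic λ² - 12λ + 26 = 0:
  Δ = 12² - 4·26 = 144 - 104 = 40,  λ = (12 ± √40)/2 = (12 ± 6.3246)/2 ≈ 9.1623 or 2.8377.
  Sorted: λ_1 = 9.1623,  λ_2 = 5,  λ_3 = 2.8377  (check: sum = 17 = tr ✓).

Step 4 — unit eigenvector for λ_1 ≈ 9.1623: v spans the null space of (Sigma - λ_1 I), whose rows are
  r_1 = (-4.1623, 1, 2),  r_2 = (1, -2.1623, 2),  r_3 = (2, 2, -4.1623).
  v is orthogonal to every row, so take v ∝ r_1 × r_2 = ((1)·(2) - (2)·(-2.1623), (2)·(1) - (-4.1623)·(2), (-4.1623)·(-2.1623) - (1)·(1)) ≈ (6.3246, 10.3246, 8).
  Let u = (6.3246, 10.3246, 8).
  ||u|| = √((6.3246)² + (10.3246)² + (8)²) = √(210.5964) ≈ 14.5119,  v_1 = u/||u|| ≈ (0.4358, 0.7115, 0.5513) (||v_1|| = 1).

λ_1 = 9.1623,  λ_2 = 5,  λ_3 = 2.8377;  v_1 ≈ (0.4358, 0.7115, 0.5513)


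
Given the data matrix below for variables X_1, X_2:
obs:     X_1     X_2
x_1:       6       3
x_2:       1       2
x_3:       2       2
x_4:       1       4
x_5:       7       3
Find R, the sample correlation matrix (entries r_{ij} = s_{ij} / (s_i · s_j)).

Step 1 — column means:
  mean(X_1) = (6 + 1 + 2 + 1 + 7) / 5 = 17/5 = 3.4
  mean(X_2) = (3 + 2 + 2 + 4 + 3) / 5 = 14/5 = 2.8

Step 2 — sample variances and covariances s[i,j] = (1/(n-1)) · Σ_k (x_{k,i} - mean_i) · (x_{k,j} - mean_j), with n-1 = 4:
  s[X_1,X_1] = ((2.6)·(2.6) + (-2.4)·(-2.4) + (-1.4)·(-1.4) + (-2.4)·(-2.4) + (3.6)·(3.6)) / 4 = 33.2/4 = 8.3
  s[X_1,X_2] = ((2.6)·(0.2) + (-2.4)·(-0.8) + (-1.4)·(-0.8) + (-2.4)·(1.2) + (3.6)·(0.2)) / 4 = 1.4/4 = 0.35
  s[X_2,X_2] = ((0.2)·(0.2) + (-0.8)·(-0.8) + (-0.8)·(-0.8) + (1.2)·(1.2) + (0.2)·(0.2)) / 4 = 2.8/4 = 0.7
  Sample standard deviations s_i = √(s[i,i]):
  s(X_1) = √(8.3) = 2.881
  s(X_2) = √(0.7) = 0.8367

Step 3 — r_{ij} = s_{ij} / (s_i · s_j):
  r[X_1,X_1] = 1 (diagonal).
  r[X_1,X_2] = 0.35 / (2.881 · 0.8367) = 0.35 / 2.4104 = 0.1452
  r[X_2,X_2] = 1 (diagonal).

R is symmetric with unit diagonal. Assembling:

R = [[1, 0.1452],
 [0.1452, 1]]


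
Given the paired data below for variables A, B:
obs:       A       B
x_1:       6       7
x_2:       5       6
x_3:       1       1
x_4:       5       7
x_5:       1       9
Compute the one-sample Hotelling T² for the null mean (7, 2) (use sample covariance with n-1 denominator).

Step 1 — sample mean vector:
  mean(A) = (6 + 5 + 1 + 5 + 1) / 5 = 18/5 = 3.6
  mean(B) = (7 + 6 + 1 + 7 + 9) / 5 = 30/5 = 6
  x̄ = (3.6, 6),  deviation x̄ - mu_0 = (3.6, 6) - (7, 2) = (-3.4, 4).

Step 2 — sample covariance matrix, S[i,j] = (1/(n-1)) · Σ_k (x_{k,i} - mean_i) · (x_{k,j} - mean_j), divisor n-1 = 4:
  S[A,A] = ((2.4)·(2.4) + (1.4)·(1.4) + (-2.6)·(-2.6) + (1.4)·(1.4) + (-2.6)·(-2.6)) / 4 = 23.2/4 = 5.8
  S[A,B] = ((2.4)·(1) + (1.4)·(0) + (-2.6)·(-5) + (1.4)·(1) + (-2.6)·(3)) / 4 = 9/4 = 2.25
  S[B,B] = ((1)·(1) + (0)·(0) + (-5)·(-5) + (1)·(1) + (3)·(3)) / 4 = 36/4 = 9
  S = [[5.8, 2.25],
 [2.25, 9]].

Step 3 — invert S. det(S) = 5.8·9 - (2.25)² = 47.1375.
  S^{-1} = (1/det) · [[d, -b], [-b, a]] = [[0.1909, -0.0477],
 [-0.0477, 0.123]].

Step 4 — quadratic form (x̄ - mu_0)^T · S^{-1} · (x̄ - mu_0):
  S^{-1} · (x̄ - mu_0) = (-0.8401, 0.6545),
  (x̄ - mu_0)^T · [...] = (-3.4)·(-0.8401) + (4)·(0.6545) = 5.4742.

Step 5 — scale by n: T² = 5 · 5.4742 = 27.371.

T² ≈ 27.371


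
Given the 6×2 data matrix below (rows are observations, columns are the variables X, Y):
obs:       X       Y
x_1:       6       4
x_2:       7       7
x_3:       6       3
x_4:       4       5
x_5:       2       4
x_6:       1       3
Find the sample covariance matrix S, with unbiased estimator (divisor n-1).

Step 1 — column means:
  mean(X) = (6 + 7 + 6 + 4 + 2 + 1) / 6 = 26/6 = 4.3333
  mean(Y) = (4 + 7 + 3 + 5 + 4 + 3) / 6 = 26/6 = 4.3333

Step 2 — sample covariance S[i,j] = (1/(n-1)) · Σ_k (x_{k,i} - mean_i) · (x_{k,j} - mean_j), with n-1 = 5.
  S[X,X] = ((1.6667)·(1.6667) + (2.6667)·(2.6667) + (1.6667)·(1.6667) + (-0.3333)·(-0.3333) + (-2.3333)·(-2.3333) + (-3.3333)·(-3.3333)) / 5 = 29.3333/5 = 5.8667
  S[X,Y] = ((1.6667)·(-0.3333) + (2.6667)·(2.6667) + (1.6667)·(-1.3333) + (-0.3333)·(0.6667) + (-2.3333)·(-0.3333) + (-3.3333)·(-1.3333)) / 5 = 9.3333/5 = 1.8667
  S[Y,Y] = ((-0.3333)·(-0.3333) + (2.6667)·(2.6667) + (-1.3333)·(-1.3333) + (0.6667)·(0.6667) + (-0.3333)·(-0.3333) + (-1.3333)·(-1.3333)) / 5 = 11.3333/5 = 2.2667

S is symmetric (S[j,i] = S[i,j]). Assembling:

S = [[5.8667, 1.8667],
 [1.8667, 2.2667]]


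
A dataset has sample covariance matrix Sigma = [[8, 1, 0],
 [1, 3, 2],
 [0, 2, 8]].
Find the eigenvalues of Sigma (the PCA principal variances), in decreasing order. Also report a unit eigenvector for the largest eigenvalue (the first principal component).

Step 1 — characteristic polynomial p(λ) = det(λI - Sigma) = λ³ - tr·λ² + c_1·λ - det, where tr = trace, c_1 = sum of the principal 2×2 minors, det = det(Sigma):
  tr = 8 + 3 + 8 = 19,
  c_1 = (8·3 - (1)²) + (8·8 - (0)²) + (3·8 - (2)²) = 23 + 64 + 20 = 107,
  det = 8·(3·8 - (2)²) - (1)·((1)·8 - (2)·(0)) + (0)·((1)·(2) - 3·(0)) = 8·(20) - (1)·(8) + (0)·(2) = 152.
  So p(λ) = λ³ - 19λ² + 107λ - 152.
Step 2 — look for an integer root (rational root theorem: any rational root is an integer divisor of 152). Testing λ = 8:
  p(8) = 512 - 1216 + 856 - 152 = 0  ✓
  Dividing out (λ - 8): p(λ) = (λ - 8)(λ² - 11λ + 19).
Step 3 — remaining eigenvalues from the quadratic λ² - 11λ + 19 = 0:
  Δ = 11² - 4·19 = 121 - 76 = 45,  λ = (11 ± √45)/2 = (11 ± 6.7082)/2 ≈ 8.8541 or 2.1459.
  Sorted: λ_1 = 8.8541,  λ_2 = 8,  λ_3 = 2.1459  (check: sum = 19 = tr ✓).

Step 4 — unit eigenvector for λ_1 ≈ 8.8541: v spans the null space of (Sigma - λ_1 I), whose rows are
  r_1 = (-0.8541, 1, 0),  r_2 = (1, -5.8541, 2),  r_3 = (0, 2, -0.8541).
  v is orthogonal to every row, so take v ∝ r_1 × r_2 = ((1)·(2) - (0)·(-5.8541), (0)·(1) - (-0.8541)·(2), (-0.8541)·(-5.8541) - (1)·(1)) ≈ (2, 1.7082, 4).
  Let u = (2, 1.7082, 4).
  ||u|| = √((2)² + (1.7082)² + (4)²) = √(22.918) ≈ 4.7873,  v_1 = u/||u|| ≈ (0.4178, 0.3568, 0.8355) (||v_1|| = 1).

λ_1 = 8.8541,  λ_2 = 8,  λ_3 = 2.1459;  v_1 ≈ (0.4178, 0.3568, 0.8355)


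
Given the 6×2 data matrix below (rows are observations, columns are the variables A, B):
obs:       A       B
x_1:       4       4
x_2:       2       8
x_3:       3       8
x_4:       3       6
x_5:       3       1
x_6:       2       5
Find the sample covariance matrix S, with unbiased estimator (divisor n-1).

Step 1 — column means:
  mean(A) = (4 + 2 + 3 + 3 + 3 + 2) / 6 = 17/6 = 2.8333
  mean(B) = (4 + 8 + 8 + 6 + 1 + 5) / 6 = 32/6 = 5.3333

Step 2 — sample covariance S[i,j] = (1/(n-1)) · Σ_k (x_{k,i} - mean_i) · (x_{k,j} - mean_j), with n-1 = 5.
  S[A,A] = ((1.1667)·(1.1667) + (-0.8333)·(-0.8333) + (0.1667)·(0.1667) + (0.1667)·(0.1667) + (0.1667)·(0.1667) + (-0.8333)·(-0.8333)) / 5 = 2.8333/5 = 0.5667
  S[A,B] = ((1.1667)·(-1.3333) + (-0.8333)·(2.6667) + (0.1667)·(2.6667) + (0.1667)·(0.6667) + (0.1667)·(-4.3333) + (-0.8333)·(-0.3333)) / 5 = -3.6667/5 = -0.7333
  S[B,B] = ((-1.3333)·(-1.3333) + (2.6667)·(2.6667) + (2.6667)·(2.6667) + (0.6667)·(0.6667) + (-4.3333)·(-4.3333) + (-0.3333)·(-0.3333)) / 5 = 35.3333/5 = 7.0667

S is symmetric (S[j,i] = S[i,j]). Assembling:

S = [[0.5667, -0.7333],
 [-0.7333, 7.0667]]


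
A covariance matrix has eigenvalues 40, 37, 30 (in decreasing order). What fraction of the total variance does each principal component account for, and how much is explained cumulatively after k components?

Step 1 — total variance = trace(Sigma) = Σ λ_i = 40 + 37 + 30 = 107.

Step 2 — fraction explained by component i = λ_i / Σ λ:
  PC1: 40/107 = 0.3738
  PC2: 37/107 = 0.3458
  PC3: 30/107 = 0.2804

Step 3 — cumulative fraction after k components = (λ_1 + ... + λ_k) / Σ λ:
  k = 1: 40/107 = 0.3738
  k = 2: (40 + 37)/107 = 77/107 = 0.7196
  k = 3: (40 + 37 + 30)/107 = 107/107 = 1

Summary (fraction, with percent):

explained: PC1 0.3738 (37.38%), PC2 0.3458 (34.58%), PC3 0.2804 (28.04%);  cumulative: 0.3738, 0.7196, 1


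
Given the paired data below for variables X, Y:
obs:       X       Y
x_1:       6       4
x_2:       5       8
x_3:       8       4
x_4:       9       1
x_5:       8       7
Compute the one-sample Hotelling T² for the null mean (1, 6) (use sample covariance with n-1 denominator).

Step 1 — sample mean vector:
  mean(X) = (6 + 5 + 8 + 9 + 8) / 5 = 36/5 = 7.2
  mean(Y) = (4 + 8 + 4 + 1 + 7) / 5 = 24/5 = 4.8
  x̄ = (7.2, 4.8),  deviation x̄ - mu_0 = (7.2, 4.8) - (1, 6) = (6.2, -1.2).

Step 2 — sample covariance matrix, S[i,j] = (1/(n-1)) · Σ_k (x_{k,i} - mean_i) · (x_{k,j} - mean_j), divisor n-1 = 4:
  S[X,X] = ((-1.2)·(-1.2) + (-2.2)·(-2.2) + (0.8)·(0.8) + (1.8)·(1.8) + (0.8)·(0.8)) / 4 = 10.8/4 = 2.7
  S[X,Y] = ((-1.2)·(-0.8) + (-2.2)·(3.2) + (0.8)·(-0.8) + (1.8)·(-3.8) + (0.8)·(2.2)) / 4 = -11.8/4 = -2.95
  S[Y,Y] = ((-0.8)·(-0.8) + (3.2)·(3.2) + (-0.8)·(-0.8) + (-3.8)·(-3.8) + (2.2)·(2.2)) / 4 = 30.8/4 = 7.7
  S = [[2.7, -2.95],
 [-2.95, 7.7]].

Step 3 — invert S. det(S) = 2.7·7.7 - (-2.95)² = 12.0875.
  S^{-1} = (1/det) · [[d, -b], [-b, a]] = [[0.637, 0.2441],
 [0.2441, 0.2234]].

Step 4 — quadratic form (x̄ - mu_0)^T · S^{-1} · (x̄ - mu_0):
  S^{-1} · (x̄ - mu_0) = (3.6567, 1.2451),
  (x̄ - mu_0)^T · [...] = (6.2)·(3.6567) + (-1.2)·(1.2451) = 21.1772.

Step 5 — scale by n: T² = 5 · 21.1772 = 105.8862.

T² ≈ 105.8862


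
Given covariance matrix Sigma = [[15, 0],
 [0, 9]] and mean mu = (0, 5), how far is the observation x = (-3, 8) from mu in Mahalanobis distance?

Step 1 — centre the observation: (x - mu) = (-3, 3).

Step 2 — invert Sigma. det(Sigma) = 15·9 - (0)² = 135.
  Sigma^{-1} = (1/det) · [[d, -b], [-b, a]] = [[0.0667, 0],
 [0, 0.1111]].

Step 3 — form the quadratic (x - mu)^T · Sigma^{-1} · (x - mu):
  Sigma^{-1} · (x - mu) = (-0.2, 0.3333).
  (x - mu)^T · [Sigma^{-1} · (x - mu)] = (-3)·(-0.2) + (3)·(0.3333) = 1.6.

Step 4 — take square root: d = √(1.6) ≈ 1.2649.

d(x, mu) = √(1.6) ≈ 1.2649


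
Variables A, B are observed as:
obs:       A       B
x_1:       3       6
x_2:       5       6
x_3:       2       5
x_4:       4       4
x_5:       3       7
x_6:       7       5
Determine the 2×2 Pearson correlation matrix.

Step 1 — column means:
  mean(A) = (3 + 5 + 2 + 4 + 3 + 7) / 6 = 24/6 = 4
  mean(B) = (6 + 6 + 5 + 4 + 7 + 5) / 6 = 33/6 = 5.5

Step 2 — sample variances and covariances s[i,j] = (1/(n-1)) · Σ_k (x_{k,i} - mean_i) · (x_{k,j} - mean_j), with n-1 = 5:
  s[A,A] = ((-1)·(-1) + (1)·(1) + (-2)·(-2) + (0)·(0) + (-1)·(-1) + (3)·(3)) / 5 = 16/5 = 3.2
  s[A,B] = ((-1)·(0.5) + (1)·(0.5) + (-2)·(-0.5) + (0)·(-1.5) + (-1)·(1.5) + (3)·(-0.5)) / 5 = -2/5 = -0.4
  s[B,B] = ((0.5)·(0.5) + (0.5)·(0.5) + (-0.5)·(-0.5) + (-1.5)·(-1.5) + (1.5)·(1.5) + (-0.5)·(-0.5)) / 5 = 5.5/5 = 1.1
  Sample standard deviations s_i = √(s[i,i]):
  s(A) = √(3.2) = 1.7889
  s(B) = √(1.1) = 1.0488

Step 3 — r_{ij} = s_{ij} / (s_i · s_j):
  r[A,A] = 1 (diagonal).
  r[A,B] = -0.4 / (1.7889 · 1.0488) = -0.4 / 1.8762 = -0.2132
  r[B,B] = 1 (diagonal).

R is symmetric with unit diagonal. Assembling:

R = [[1, -0.2132],
 [-0.2132, 1]]


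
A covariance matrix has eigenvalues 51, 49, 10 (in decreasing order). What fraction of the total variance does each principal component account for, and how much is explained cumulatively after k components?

Step 1 — total variance = trace(Sigma) = Σ λ_i = 51 + 49 + 10 = 110.

Step 2 — fraction explained by component i = λ_i / Σ λ:
  PC1: 51/110 = 0.4636
  PC2: 49/110 = 0.4455
  PC3: 10/110 = 0.0909

Step 3 — cumulative fraction after k components = (λ_1 + ... + λ_k) / Σ λ:
  k = 1: 51/110 = 0.4636
  k = 2: (51 + 49)/110 = 100/110 = 0.9091
  k = 3: (51 + 49 + 10)/110 = 110/110 = 1

Summary (fraction, with percent):

explained: PC1 0.4636 (46.36%), PC2 0.4455 (44.55%), PC3 0.0909 (9.09%);  cumulative: 0.4636, 0.9091, 1


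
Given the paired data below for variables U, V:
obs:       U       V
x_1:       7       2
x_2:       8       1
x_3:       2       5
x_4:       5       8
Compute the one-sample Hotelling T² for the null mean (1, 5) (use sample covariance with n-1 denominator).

Step 1 — sample mean vector:
  mean(U) = (7 + 8 + 2 + 5) / 4 = 22/4 = 5.5
  mean(V) = (2 + 1 + 5 + 8) / 4 = 16/4 = 4
  x̄ = (5.5, 4),  deviation x̄ - mu_0 = (5.5, 4) - (1, 5) = (4.5, -1).

Step 2 — sample covariance matrix, S[i,j] = (1/(n-1)) · Σ_k (x_{k,i} - mean_i) · (x_{k,j} - mean_j), divisor n-1 = 3:
  S[U,U] = ((1.5)·(1.5) + (2.5)·(2.5) + (-3.5)·(-3.5) + (-0.5)·(-0.5)) / 3 = 21/3 = 7
  S[U,V] = ((1.5)·(-2) + (2.5)·(-3) + (-3.5)·(1) + (-0.5)·(4)) / 3 = -16/3 = -5.3333
  S[V,V] = ((-2)·(-2) + (-3)·(-3) + (1)·(1) + (4)·(4)) / 3 = 30/3 = 10
  S = [[7, -5.3333],
 [-5.3333, 10]].

Step 3 — invert S. det(S) = 7·10 - (-5.3333)² = 41.5556.
  S^{-1} = (1/det) · [[d, -b], [-b, a]] = [[0.2406, 0.1283],
 [0.1283, 0.1684]].

Step 4 — quadratic form (x̄ - mu_0)^T · S^{-1} · (x̄ - mu_0):
  S^{-1} · (x̄ - mu_0) = (0.9545, 0.4091),
  (x̄ - mu_0)^T · [...] = (4.5)·(0.9545) + (-1)·(0.4091) = 3.8864.

Step 5 — scale by n: T² = 4 · 3.8864 = 15.5455.

T² ≈ 15.5455


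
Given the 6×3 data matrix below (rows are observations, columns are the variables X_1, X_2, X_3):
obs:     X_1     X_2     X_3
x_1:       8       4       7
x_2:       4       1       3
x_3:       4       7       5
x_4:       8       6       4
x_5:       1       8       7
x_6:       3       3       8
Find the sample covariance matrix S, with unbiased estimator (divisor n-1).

Step 1 — column means:
  mean(X_1) = (8 + 4 + 4 + 8 + 1 + 3) / 6 = 28/6 = 4.6667
  mean(X_2) = (4 + 1 + 7 + 6 + 8 + 3) / 6 = 29/6 = 4.8333
  mean(X_3) = (7 + 3 + 5 + 4 + 7 + 8) / 6 = 34/6 = 5.6667

Step 2 — sample covariance S[i,j] = (1/(n-1)) · Σ_k (x_{k,i} - mean_i) · (x_{k,j} - mean_j), with n-1 = 5.
  S[X_1,X_1] = ((3.3333)·(3.3333) + (-0.6667)·(-0.6667) + (-0.6667)·(-0.6667) + (3.3333)·(3.3333) + (-3.6667)·(-3.6667) + (-1.6667)·(-1.6667)) / 5 = 39.3333/5 = 7.8667
  S[X_1,X_2] = ((3.3333)·(-0.8333) + (-0.6667)·(-3.8333) + (-0.6667)·(2.1667) + (3.3333)·(1.1667) + (-3.6667)·(3.1667) + (-1.6667)·(-1.8333)) / 5 = -6.3333/5 = -1.2667
  S[X_1,X_3] = ((3.3333)·(1.3333) + (-0.6667)·(-2.6667) + (-0.6667)·(-0.6667) + (3.3333)·(-1.6667) + (-3.6667)·(1.3333) + (-1.6667)·(2.3333)) / 5 = -7.6667/5 = -1.5333
  S[X_2,X_2] = ((-0.8333)·(-0.8333) + (-3.8333)·(-3.8333) + (2.1667)·(2.1667) + (1.1667)·(1.1667) + (3.1667)·(3.1667) + (-1.8333)·(-1.8333)) / 5 = 34.8333/5 = 6.9667
  S[X_2,X_3] = ((-0.8333)·(1.3333) + (-3.8333)·(-2.6667) + (2.1667)·(-0.6667) + (1.1667)·(-1.6667) + (3.1667)·(1.3333) + (-1.8333)·(2.3333)) / 5 = 5.6667/5 = 1.1333
  S[X_3,X_3] = ((1.3333)·(1.3333) + (-2.6667)·(-2.6667) + (-0.6667)·(-0.6667) + (-1.6667)·(-1.6667) + (1.3333)·(1.3333) + (2.3333)·(2.3333)) / 5 = 19.3333/5 = 3.8667

S is symmetric (S[j,i] = S[i,j]). Assembling:

S = [[7.8667, -1.2667, -1.5333],
 [-1.2667, 6.9667, 1.1333],
 [-1.5333, 1.1333, 3.8667]]


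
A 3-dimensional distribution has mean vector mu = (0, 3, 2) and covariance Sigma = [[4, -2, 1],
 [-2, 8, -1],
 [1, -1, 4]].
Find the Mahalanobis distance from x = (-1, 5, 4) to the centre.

Step 1 — centre the observation: (x - mu) = (-1, 2, 2).

Step 2 — invert Sigma (cofactor / det for 3×3, or solve directly):
  Sigma^{-1} = [[0.2981, 0.0673, -0.0577],
 [0.0673, 0.1442, 0.0192],
 [-0.0577, 0.0192, 0.2692]].

Step 3 — form the quadratic (x - mu)^T · Sigma^{-1} · (x - mu):
  Sigma^{-1} · (x - mu) = (-0.2788, 0.2596, 0.6346).
  (x - mu)^T · [Sigma^{-1} · (x - mu)] = (-1)·(-0.2788) + (2)·(0.2596) + (2)·(0.6346) = 2.0673.

Step 4 — take square root: d = √(2.0673) ≈ 1.4378.

d(x, mu) = √(2.0673) ≈ 1.4378


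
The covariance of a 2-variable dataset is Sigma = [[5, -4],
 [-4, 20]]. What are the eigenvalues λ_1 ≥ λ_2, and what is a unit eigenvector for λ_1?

Step 1 — characteristic polynomial of 2×2 Sigma:
  det(Sigma - λI) = λ² - trace · λ + det = 0.
  trace = 5 + 20 = 25, det = 5·20 - (-4)² = 84.
Step 2 — discriminant:
  Δ = trace² - 4·det = 625 - 336 = 289.
Step 3 — eigenvalues:
  λ = (trace ± √Δ)/2 = (25 ± 17)/2,
  λ_1 = 21,  λ_2 = 4.

Step 4 — unit eigenvector for λ_1: solve (Sigma - λ_1 I)v = 0. First row:
  (5 - 21)·v_x + (-4)·v_y = 0, i.e. (-16)·v_x + (-4)·v_y = 0,
  so v ∝ (b, λ_1 - a) = (-4, 16); multiply by -1 so the first entry is positive: u = (4, -16).
  ||u|| = √((4)² + (-16)²) = √(272) ≈ 16.4924,
  v_1 = u/||u|| ≈ (0.2425, -0.9701) (||v_1|| = 1).

λ_1 = 21,  λ_2 = 4;  v_1 ≈ (0.2425, -0.9701)


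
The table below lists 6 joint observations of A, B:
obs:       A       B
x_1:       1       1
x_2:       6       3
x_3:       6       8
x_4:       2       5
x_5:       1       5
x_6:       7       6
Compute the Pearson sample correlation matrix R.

Step 1 — column means:
  mean(A) = (1 + 6 + 6 + 2 + 1 + 7) / 6 = 23/6 = 3.8333
  mean(B) = (1 + 3 + 8 + 5 + 5 + 6) / 6 = 28/6 = 4.6667

Step 2 — sample variances and covariances s[i,j] = (1/(n-1)) · Σ_k (x_{k,i} - mean_i) · (x_{k,j} - mean_j), with n-1 = 5:
  s[A,A] = ((-2.8333)·(-2.8333) + (2.1667)·(2.1667) + (2.1667)·(2.1667) + (-1.8333)·(-1.8333) + (-2.8333)·(-2.8333) + (3.1667)·(3.1667)) / 5 = 38.8333/5 = 7.7667
  s[A,B] = ((-2.8333)·(-3.6667) + (2.1667)·(-1.6667) + (2.1667)·(3.3333) + (-1.8333)·(0.3333) + (-2.8333)·(0.3333) + (3.1667)·(1.3333)) / 5 = 16.6667/5 = 3.3333
  s[B,B] = ((-3.6667)·(-3.6667) + (-1.6667)·(-1.6667) + (3.3333)·(3.3333) + (0.3333)·(0.3333) + (0.3333)·(0.3333) + (1.3333)·(1.3333)) / 5 = 29.3333/5 = 5.8667
  Sample standard deviations s_i = √(s[i,i]):
  s(A) = √(7.7667) = 2.7869
  s(B) = √(5.8667) = 2.4221

Step 3 — r_{ij} = s_{ij} / (s_i · s_j):
  r[A,A] = 1 (diagonal).
  r[A,B] = 3.3333 / (2.7869 · 2.4221) = 3.3333 / 6.7501 = 0.4938
  r[B,B] = 1 (diagonal).

R is symmetric with unit diagonal. Assembling:

R = [[1, 0.4938],
 [0.4938, 1]]


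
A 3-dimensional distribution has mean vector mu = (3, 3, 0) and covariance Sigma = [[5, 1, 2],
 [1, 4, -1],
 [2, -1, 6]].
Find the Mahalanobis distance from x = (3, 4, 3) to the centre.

Step 1 — centre the observation: (x - mu) = (0, 1, 3).

Step 2 — invert Sigma (cofactor / det for 3×3, or solve directly):
  Sigma^{-1} = [[0.2584, -0.0899, -0.1011],
 [-0.0899, 0.2921, 0.0787],
 [-0.1011, 0.0787, 0.2135]].

Step 3 — form the quadratic (x - mu)^T · Sigma^{-1} · (x - mu):
  Sigma^{-1} · (x - mu) = (-0.3933, 0.5281, 0.7191).
  (x - mu)^T · [Sigma^{-1} · (x - mu)] = (0)·(-0.3933) + (1)·(0.5281) + (3)·(0.7191) = 2.6854.

Step 4 — take square root: d = √(2.6854) ≈ 1.6387.

d(x, mu) = √(2.6854) ≈ 1.6387


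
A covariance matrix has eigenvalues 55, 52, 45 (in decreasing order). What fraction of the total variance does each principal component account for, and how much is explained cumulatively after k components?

Step 1 — total variance = trace(Sigma) = Σ λ_i = 55 + 52 + 45 = 152.

Step 2 — fraction explained by component i = λ_i / Σ λ:
  PC1: 55/152 = 0.3618
  PC2: 52/152 = 0.3421
  PC3: 45/152 = 0.2961

Step 3 — cumulative fraction after k components = (λ_1 + ... + λ_k) / Σ λ:
  k = 1: 55/152 = 0.3618
  k = 2: (55 + 52)/152 = 107/152 = 0.7039
  k = 3: (55 + 52 + 45)/152 = 152/152 = 1

Summary (fraction, with percent):

explained: PC1 0.3618 (36.18%), PC2 0.3421 (34.21%), PC3 0.2961 (29.61%);  cumulative: 0.3618, 0.7039, 1


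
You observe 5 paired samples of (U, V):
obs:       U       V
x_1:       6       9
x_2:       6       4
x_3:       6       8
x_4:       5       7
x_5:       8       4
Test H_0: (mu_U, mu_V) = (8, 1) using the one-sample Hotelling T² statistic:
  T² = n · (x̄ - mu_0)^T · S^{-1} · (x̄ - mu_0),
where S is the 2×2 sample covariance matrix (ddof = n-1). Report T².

Step 1 — sample mean vector:
  mean(U) = (6 + 6 + 6 + 5 + 8) / 5 = 31/5 = 6.2
  mean(V) = (9 + 4 + 8 + 7 + 4) / 5 = 32/5 = 6.4
  x̄ = (6.2, 6.4),  deviation x̄ - mu_0 = (6.2, 6.4) - (8, 1) = (-1.8, 5.4).

Step 2 — sample covariance matrix, S[i,j] = (1/(n-1)) · Σ_k (x_{k,i} - mean_i) · (x_{k,j} - mean_j), divisor n-1 = 4:
  S[U,U] = ((-0.2)·(-0.2) + (-0.2)·(-0.2) + (-0.2)·(-0.2) + (-1.2)·(-1.2) + (1.8)·(1.8)) / 4 = 4.8/4 = 1.2
  S[U,V] = ((-0.2)·(2.6) + (-0.2)·(-2.4) + (-0.2)·(1.6) + (-1.2)·(0.6) + (1.8)·(-2.4)) / 4 = -5.4/4 = -1.35
  S[V,V] = ((2.6)·(2.6) + (-2.4)·(-2.4) + (1.6)·(1.6) + (0.6)·(0.6) + (-2.4)·(-2.4)) / 4 = 21.2/4 = 5.3
  S = [[1.2, -1.35],
 [-1.35, 5.3]].

Step 3 — invert S. det(S) = 1.2·5.3 - (-1.35)² = 4.5375.
  S^{-1} = (1/det) · [[d, -b], [-b, a]] = [[1.168, 0.2975],
 [0.2975, 0.2645]].

Step 4 — quadratic form (x̄ - mu_0)^T · S^{-1} · (x̄ - mu_0):
  S^{-1} · (x̄ - mu_0) = (-0.4959, 0.8926),
  (x̄ - mu_0)^T · [...] = (-1.8)·(-0.4959) + (5.4)·(0.8926) = 5.7124.

Step 5 — scale by n: T² = 5 · 5.7124 = 28.562.

T² ≈ 28.562


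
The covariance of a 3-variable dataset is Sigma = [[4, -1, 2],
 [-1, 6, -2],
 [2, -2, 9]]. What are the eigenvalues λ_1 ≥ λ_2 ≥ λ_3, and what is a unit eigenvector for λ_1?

Step 1 — characteristic polynomial p(λ) = det(λI - Sigma) = λ³ - tr·λ² + c_1·λ - det, where tr = trace, c_1 = sum of the principal 2×2 minors, det = det(Sigma):
  tr = 4 + 6 + 9 = 19,
  c_1 = (4·6 - (-1)²) + (4·9 - (2)²) + (6·9 - (-2)²) = 23 + 32 + 50 = 105,
  det = 4·(6·9 - (-2)²) - (-1)·((-1)·9 - (-2)·(2)) + (2)·((-1)·(-2) - 6·(2)) = 4·(50) - (-1)·(-5) + (2)·(-10) = 175.
  So p(λ) = λ³ - 19λ² + 105λ - 175.
Step 2 — look for an integer root (rational root theorem: any rational root is an integer divisor of 175). Testing λ = 5:
  p(5) = 125 - 475 + 525 - 175 = 0  ✓
  Dividing out (λ - 5): p(λ) = (λ - 5)(λ² - 14λ + 35).
Step 3 — remaining eigenvalues from the quadratic λ² - 14λ + 35 = 0:
  Δ = 14² - 4·35 = 196 - 140 = 56,  λ = (14 ± √56)/2 = (14 ± 7.4833)/2 ≈ 10.7417 or 3.2583.
  Sorted: λ_1 = 10.7417,  λ_2 = 5,  λ_3 = 3.2583  (check: sum = 19 = tr ✓).

Step 4 — unit eigenvector for λ_1 ≈ 10.7417: v spans the null space of (Sigma - λ_1 I), whose rows are
  r_1 = (-6.7417, -1, 2),  r_2 = (-1, -4.7417, -2),  r_3 = (2, -2, -1.7417).
  v is orthogonal to every row, so take v ∝ r_1 × r_2 = ((-1)·(-2) - (2)·(-4.7417), (2)·(-1) - (-6.7417)·(-2), (-6.7417)·(-4.7417) - (-1)·(-1)) ≈ (11.4833, -15.4833, 30.9666).
  Let u = (11.4833, -15.4833, 30.9666).
  ||u|| = √((11.4833)² + (-15.4833)² + (30.9666)²) = √(1330.5317) ≈ 36.4765,  v_1 = u/||u|| ≈ (0.3148, -0.4245, 0.8489) (||v_1|| = 1).

λ_1 = 10.7417,  λ_2 = 5,  λ_3 = 3.2583;  v_1 ≈ (0.3148, -0.4245, 0.8489)


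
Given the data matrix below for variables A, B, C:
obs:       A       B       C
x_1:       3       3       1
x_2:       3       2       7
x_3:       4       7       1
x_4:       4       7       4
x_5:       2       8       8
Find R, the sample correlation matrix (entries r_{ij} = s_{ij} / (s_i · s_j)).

Step 1 — column means:
  mean(A) = (3 + 3 + 4 + 4 + 2) / 5 = 16/5 = 3.2
  mean(B) = (3 + 2 + 7 + 7 + 8) / 5 = 27/5 = 5.4
  mean(C) = (1 + 7 + 1 + 4 + 8) / 5 = 21/5 = 4.2

Step 2 — sample variances and covariances s[i,j] = (1/(n-1)) · Σ_k (x_{k,i} - mean_i) · (x_{k,j} - mean_j), with n-1 = 4:
  s[A,A] = ((-0.2)·(-0.2) + (-0.2)·(-0.2) + (0.8)·(0.8) + (0.8)·(0.8) + (-1.2)·(-1.2)) / 4 = 2.8/4 = 0.7
  s[A,B] = ((-0.2)·(-2.4) + (-0.2)·(-3.4) + (0.8)·(1.6) + (0.8)·(1.6) + (-1.2)·(2.6)) / 4 = 0.6/4 = 0.15
  s[A,C] = ((-0.2)·(-3.2) + (-0.2)·(2.8) + (0.8)·(-3.2) + (0.8)·(-0.2) + (-1.2)·(3.8)) / 4 = -7.2/4 = -1.8
  s[B,B] = ((-2.4)·(-2.4) + (-3.4)·(-3.4) + (1.6)·(1.6) + (1.6)·(1.6) + (2.6)·(2.6)) / 4 = 29.2/4 = 7.3
  s[B,C] = ((-2.4)·(-3.2) + (-3.4)·(2.8) + (1.6)·(-3.2) + (1.6)·(-0.2) + (2.6)·(3.8)) / 4 = 2.6/4 = 0.65
  s[C,C] = ((-3.2)·(-3.2) + (2.8)·(2.8) + (-3.2)·(-3.2) + (-0.2)·(-0.2) + (3.8)·(3.8)) / 4 = 42.8/4 = 10.7
  Sample standard deviations s_i = √(s[i,i]):
  s(A) = √(0.7) = 0.8367
  s(B) = √(7.3) = 2.7019
  s(C) = √(10.7) = 3.2711

Step 3 — r_{ij} = s_{ij} / (s_i · s_j):
  r[A,A] = 1 (diagonal).
  r[A,B] = 0.15 / (0.8367 · 2.7019) = 0.15 / 2.2605 = 0.0664
  r[A,C] = -1.8 / (0.8367 · 3.2711) = -1.8 / 2.7368 = -0.6577
  r[B,B] = 1 (diagonal).
  r[B,C] = 0.65 / (2.7019 · 3.2711) = 0.65 / 8.838 = 0.0735
  r[C,C] = 1 (diagonal).

R is symmetric with unit diagonal. Assembling:

R = [[1, 0.0664, -0.6577],
 [0.0664, 1, 0.0735],
 [-0.6577, 0.0735, 1]]
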